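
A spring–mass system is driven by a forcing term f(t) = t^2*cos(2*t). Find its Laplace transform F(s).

F(s) = 2*s*(s^2 - 12)/(s^2 + 4)^3

L{cos(2t)} = s/(s^2 + 4).
Then apply L{t^2·g(t)} = (-1)^2 d^2/ds^2[G(s)] with G(s) = s/(s^2 + 4):
differentiating 2 times and applying the sign gives 2*s*(s^2 - 12)/(s^2 + 4)^3.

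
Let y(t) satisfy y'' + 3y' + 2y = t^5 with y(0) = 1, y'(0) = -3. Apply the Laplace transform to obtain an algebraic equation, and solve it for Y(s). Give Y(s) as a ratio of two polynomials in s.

Laplace-transform each side.
With L{y''} = s^2 Y - s·y(0) - y'(0) and L{y'} = sY - y(0), with y(0) = 1, y'(0) = -3: the LHS transforms to (s^2 + 3*s + 2)Y - (s).
The right side is L{t^5} = 120/s^6.
So (s^2 + 3*s + 2)Y = 120/s^6 + (s).
Isolate Y and clear denominators.

Y(s) = (s^7 + 120)/(s^8 + 3*s^7 + 2*s^6)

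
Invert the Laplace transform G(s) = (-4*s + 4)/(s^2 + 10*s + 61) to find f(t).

f(t) = 4*exp(-5*t)*sin(6*t) - 4*exp(-5*t)*cos(6*t)

Complete the square in the denominator: s^2 + 10*s + 61 = (s + 5)^2 + 6^2.
Split the numerator to match: -4*s + 4 = -4·(s + 5) + 4·6.
Invert each term: -4·(s + 5)/((s + 5)^2 + 36) ↔ -4e^(-5t)cos(6t); 4·6/((s + 5)^2 + 36) ↔ 4e^(-5t)sin(6t).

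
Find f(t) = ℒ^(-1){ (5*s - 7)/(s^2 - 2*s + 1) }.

Factor the denominator: s^2 - 2*s + 1 = (s - 1)^2.
Partial fraction decomposition gives [5/(s - 1)] + [-2/(s - 1)^2].
Invert each term: 5/(s - 1) ↔ 5e^(t); -2/(s - 1)^2 ↔ -2t·e^(t).

f(t) = -2*t*exp(t) + 5*exp(t)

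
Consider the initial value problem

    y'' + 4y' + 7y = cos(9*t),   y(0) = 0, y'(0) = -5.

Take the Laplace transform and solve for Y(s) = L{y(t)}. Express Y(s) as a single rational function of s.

Y(s) = (-5*s^2 + s - 405)/(s^4 + 4*s^3 + 88*s^2 + 324*s + 567)

Transform both sides with L{·}.
The derivative rules (L{y''} = s^2 Y - s·y(0) - y'(0) and L{y'} = sY - y(0), with y(0) = 0, y'(0) = -5) turn the left side into (s^2 + 4*s + 7)Y - (-5).
The right side is L{cos(9*t)} = s/(s^2 + 81).
So (s^2 + 4*s + 7)Y = s/(s^2 + 81) + (-5).
Solve for Y(s) and write it as one ratio of polynomials.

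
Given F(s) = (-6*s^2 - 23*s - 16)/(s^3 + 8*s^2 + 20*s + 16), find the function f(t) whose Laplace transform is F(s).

Factor the denominator: s^3 + 8*s^2 + 20*s + 16 = (s + 2)^2*(s + 4).
Partial fraction decomposition gives [-1/(s + 2)] + [3/(s + 2)^2] + [-5/(s + 4)].
Invert each term: -1/(s + 2) ↔ -e^(-2t); 3/(s + 2)^2 ↔ 3t·e^(-2t); -5/(s + 4) ↔ -5e^(-4t).

f(t) = 3*t*exp(-2*t) - exp(-2*t) - 5*exp(-4*t)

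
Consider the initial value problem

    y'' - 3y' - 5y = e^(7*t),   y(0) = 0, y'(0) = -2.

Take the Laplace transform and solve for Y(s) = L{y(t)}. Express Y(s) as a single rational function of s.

Transform both sides with L{·}.
Using L{y''} = s^2 Y - s·y(0) - y'(0) and L{y'} = sY - y(0), with y(0) = 0, y'(0) = -2, the left side becomes (s^2 - 3*s - 5)Y - (-2).
The right side is L{e^(7*t)} = 1/(s - 7).
So (s^2 - 3*s - 5)Y = 1/(s - 7) + (-2).
Solve for Y(s) and write it as one ratio of polynomials.

Y(s) = (-2*s + 15)/(s^3 - 10*s^2 + 16*s + 35)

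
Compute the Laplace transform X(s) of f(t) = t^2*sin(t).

X(s) = 2*(3*s^2 - 1)/(s^2 + 1)^3

L{sin(t)} = 1/(s^2 + 1).
Then apply L{t^2·g(t)} = (-1)^2 d^2/ds^2[G(s)] with G(s) = 1/(s^2 + 1):
differentiating 2 times and applying the sign gives 2*(3*s^2 - 1)/(s^2 + 1)^3.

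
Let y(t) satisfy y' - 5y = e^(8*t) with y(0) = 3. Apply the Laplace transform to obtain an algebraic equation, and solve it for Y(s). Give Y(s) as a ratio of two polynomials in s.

Y(s) = (3*s - 23)/(s^2 - 13*s + 40)

Take the Laplace transform of both sides.
With L{y'} = sY - y(0) = sY - 3: the LHS transforms to (s - 5)Y - (3).
The right side is L{e^(8*t)} = 1/(s - 8).
So (s - 5)Y = 1/(s - 8) + (3).
Isolate Y and clear denominators.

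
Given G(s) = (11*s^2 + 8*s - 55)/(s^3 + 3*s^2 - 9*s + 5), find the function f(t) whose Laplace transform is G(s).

f(t) = -6*t*exp(t) + 6*exp(t) + 5*exp(-5*t)

Factor the denominator: s^3 + 3*s^2 - 9*s + 5 = (s - 1)^2*(s + 5).
Partial fraction decomposition gives [6/(s - 1)] + [-6/(s - 1)^2] + [5/(s + 5)].
Invert each term: 6/(s - 1) ↔ 6e^(t); -6/(s - 1)^2 ↔ -6t·e^(t); 5/(s + 5) ↔ 5e^(-5t).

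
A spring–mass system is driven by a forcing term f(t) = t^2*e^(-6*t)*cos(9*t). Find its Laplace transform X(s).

L{cos(9t)} = s/(s^2 + 81).
Multiplying by e^(-6t) shifts s → s + 6, so L{e^(-6*t)*cos(9*t)} = (s + 6)/((s + 6)^2 + 81).
Then apply L{t^2·g(t)} = (-1)^2 d^2/ds^2[G(s)] with G(s) = (s + 6)/((s + 6)^2 + 81):
differentiating 2 times and applying the sign gives 2*(s + 6)*(s^2 + 12*s - 207)/(s^2 + 12*s + 117)^3.

X(s) = 2*(s + 6)*(s^2 + 12*s - 207)/(s^2 + 12*s + 117)^3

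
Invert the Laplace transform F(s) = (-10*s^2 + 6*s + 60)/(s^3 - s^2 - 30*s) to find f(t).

f(t) = -4*exp(6*t) - 2 - 4*exp(-5*t)

Factor the denominator: s^3 - s^2 - 30*s = s*(s - 6)*(s + 5).
Partial fraction decomposition gives [-4/(s - 6)] + [-2/s] + [-4/(s + 5)].
Invert each term: -4/(s - 6) ↔ -4e^(6t); -2/(s - 0) ↔ -2e^(0t); -4/(s + 5) ↔ -4e^(-5t).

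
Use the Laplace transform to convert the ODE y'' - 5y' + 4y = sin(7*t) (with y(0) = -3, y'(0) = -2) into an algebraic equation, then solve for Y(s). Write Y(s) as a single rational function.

Y(s) = (-3*s^3 + 13*s^2 - 147*s + 644)/(s^4 - 5*s^3 + 53*s^2 - 245*s + 196)

Laplace-transform each side.
Using L{y''} = s^2 Y - s·y(0) - y'(0) and L{y'} = sY - y(0), with y(0) = -3, y'(0) = -2, the left side becomes (s^2 - 5*s + 4)Y - (-3*s + 13).
The right side is L{sin(7*t)} = 7/(s^2 + 49).
So (s^2 - 5*s + 4)Y = 7/(s^2 + 49) + (-3*s + 13).
Solve for Y(s) and write it as one ratio of polynomials.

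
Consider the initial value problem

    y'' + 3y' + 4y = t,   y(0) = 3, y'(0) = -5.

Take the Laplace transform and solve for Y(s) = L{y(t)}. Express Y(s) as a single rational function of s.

Transform both sides with L{·}.
With L{y''} = s^2 Y - s·y(0) - y'(0) and L{y'} = sY - y(0), with y(0) = 3, y'(0) = -5: the LHS transforms to (s^2 + 3*s + 4)Y - (3*s + 4).
The right side is L{t} = s^(-2).
So (s^2 + 3*s + 4)Y = s^(-2) + (3*s + 4).
Solve for Y(s) and write it as one ratio of polynomials.

Y(s) = (3*s^3 + 4*s^2 + 1)/(s^4 + 3*s^3 + 4*s^2)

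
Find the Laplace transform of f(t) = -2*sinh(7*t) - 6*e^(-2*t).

-14/(s^2 - 49) - 6/(s + 2)

By linearity of the Laplace transform, transform each term separately.
(-6)·[L{e^(-2t)} = 1/(s + 2)]; (-2)·[L{sinh(7t)} = 7/(s^2 - 49)].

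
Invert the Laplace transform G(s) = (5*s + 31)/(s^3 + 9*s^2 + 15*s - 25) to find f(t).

f(t) = -t*exp(-5*t) + exp(t) - exp(-5*t)

Factor the denominator: s^3 + 9*s^2 + 15*s - 25 = (s - 1)*(s + 5)^2.
Partial fraction decomposition gives [-1/(s + 5)] + [-1/(s + 5)^2] + [1/(s - 1)].
Invert each term: -1/(s + 5) ↔ -e^(-5t); -1/(s + 5)^2 ↔ -t·e^(-5t); 1/(s - 1) ↔ e^(t).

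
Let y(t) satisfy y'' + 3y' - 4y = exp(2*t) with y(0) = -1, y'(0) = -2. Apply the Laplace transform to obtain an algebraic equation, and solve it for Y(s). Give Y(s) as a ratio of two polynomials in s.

Y(s) = (-s^2 - 3*s + 11)/(s^3 + s^2 - 10*s + 8)

Transform both sides with L{·}.
With L{y''} = s^2 Y - s·y(0) - y'(0) and L{y'} = sY - y(0), with y(0) = -1, y'(0) = -2: the LHS transforms to (s^2 + 3*s - 4)Y - (-s - 5).
The right side is L{exp(2*t)} = 1/(s - 2).
So (s^2 + 3*s - 4)Y = 1/(s - 2) + (-s - 5).
Solve for Y(s) and write it as one ratio of polynomials.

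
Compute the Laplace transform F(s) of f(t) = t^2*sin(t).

F(s) = 2*(3*s^2 - 1)/(s^2 + 1)^3

L{sin(t)} = 1/(s^2 + 1).
Then apply L{t^2·g(t)} = (-1)^2 d^2/ds^2[G(s)] with G(s) = 1/(s^2 + 1):
differentiating 2 times and applying the sign gives 2*(3*s^2 - 1)/(s^2 + 1)^3.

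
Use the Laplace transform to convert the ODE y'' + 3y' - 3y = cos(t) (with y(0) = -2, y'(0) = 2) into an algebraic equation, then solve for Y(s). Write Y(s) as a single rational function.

Laplace-transform each side.
With L{y''} = s^2 Y - s·y(0) - y'(0) and L{y'} = sY - y(0), with y(0) = -2, y'(0) = 2: the LHS transforms to (s^2 + 3*s - 3)Y - (-2*s - 4).
The right side is L{cos(t)} = s/(s^2 + 1).
So (s^2 + 3*s - 3)Y = s/(s^2 + 1) + (-2*s - 4).
Divide through and combine into a single rational function.

Y(s) = (-2*s^3 - 4*s^2 - s - 4)/(s^4 + 3*s^3 - 2*s^2 + 3*s - 3)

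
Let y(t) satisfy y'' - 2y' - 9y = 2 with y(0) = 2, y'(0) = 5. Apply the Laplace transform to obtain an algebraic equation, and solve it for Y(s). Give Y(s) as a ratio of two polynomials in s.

Y(s) = (2*s^2 + s + 2)/(s^3 - 2*s^2 - 9*s)

Apply the Laplace transform to the equation.
Using L{y''} = s^2 Y - s·y(0) - y'(0) and L{y'} = sY - y(0), with y(0) = 2, y'(0) = 5, the left side becomes (s^2 - 2*s - 9)Y - (2*s + 1).
The right side is L{2} = 2/s.
So (s^2 - 2*s - 9)Y = 2/s + (2*s + 1).
Isolate Y and clear denominators.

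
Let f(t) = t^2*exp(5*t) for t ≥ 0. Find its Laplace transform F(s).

L{e^(5t)} = 1/(s - 5).
Then apply L{t^2·g(t)} = (-1)^2 d^2/ds^2[G(s)] with G(s) = 1/(s - 5):
differentiating 2 times and applying the sign gives 2/(s - 5)^3.

F(s) = 2/(s - 5)^3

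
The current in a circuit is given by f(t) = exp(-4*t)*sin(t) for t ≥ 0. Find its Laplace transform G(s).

G(s) = 1/((s + 4)^2 + 1)

L{sin(t)} = 1/(s^2 + 1).
By the first shifting theorem, multiplying by e^(-4t) replaces s with s + 4.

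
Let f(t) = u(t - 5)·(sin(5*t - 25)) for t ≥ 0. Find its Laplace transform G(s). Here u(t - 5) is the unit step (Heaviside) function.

G(s) = 5*exp(-5*s)/(s^2 + 25)

By the second shifting theorem, L{u(t - c)·g(t - c)} = e^(-cs)·H(s) with c = 5 and H(s) = L{g(t)}.
L{sin(5t)} = 5/(s^2 + 25).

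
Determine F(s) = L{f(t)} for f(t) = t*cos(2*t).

F(s) = (s - 2)*(s + 2)/(s^2 + 4)^2

L{cos(2t)} = s/(s^2 + 4).
Then apply L{t·g(t)} = -d/ds[G(s)] with G(s) = s/(s^2 + 4):
differentiating 1 time and applying the sign gives (s - 2)*(s + 2)/(s^2 + 4)^2.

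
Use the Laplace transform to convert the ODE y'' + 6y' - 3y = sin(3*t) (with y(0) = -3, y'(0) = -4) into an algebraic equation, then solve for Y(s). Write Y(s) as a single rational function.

Y(s) = (-3*s^3 - 22*s^2 - 27*s - 195)/(s^4 + 6*s^3 + 6*s^2 + 54*s - 27)

Apply the Laplace transform to the equation.
Using L{y''} = s^2 Y - s·y(0) - y'(0) and L{y'} = sY - y(0), with y(0) = -3, y'(0) = -4, the left side becomes (s^2 + 6*s - 3)Y - (-3*s - 22).
The right side is L{sin(3*t)} = 3/(s^2 + 9).
So (s^2 + 6*s - 3)Y = 3/(s^2 + 9) + (-3*s - 22).
Isolate Y and clear denominators.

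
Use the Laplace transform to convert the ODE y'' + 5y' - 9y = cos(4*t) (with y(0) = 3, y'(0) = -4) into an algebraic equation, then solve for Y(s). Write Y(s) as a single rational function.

Y(s) = (3*s^3 + 11*s^2 + 49*s + 176)/(s^4 + 5*s^3 + 7*s^2 + 80*s - 144)

Transform both sides with L{·}.
Using L{y''} = s^2 Y - s·y(0) - y'(0) and L{y'} = sY - y(0), with y(0) = 3, y'(0) = -4, the left side becomes (s^2 + 5*s - 9)Y - (3*s + 11).
The right side is L{cos(4*t)} = s/(s^2 + 16).
So (s^2 + 5*s - 9)Y = s/(s^2 + 16) + (3*s + 11).
Solve for Y(s) and write it as one ratio of polynomials.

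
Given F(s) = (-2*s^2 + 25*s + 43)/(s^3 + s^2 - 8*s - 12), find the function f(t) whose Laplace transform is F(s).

f(t) = 3*t*exp(-2*t) + 4*exp(3*t) - 6*exp(-2*t)

Factor the denominator: s^3 + s^2 - 8*s - 12 = (s - 3)*(s + 2)^2.
Partial fraction decomposition gives [-6/(s + 2)] + [3/(s + 2)^2] + [4/(s - 3)].
Invert each term: -6/(s + 2) ↔ -6e^(-2t); 3/(s + 2)^2 ↔ 3t·e^(-2t); 4/(s - 3) ↔ 4e^(3t).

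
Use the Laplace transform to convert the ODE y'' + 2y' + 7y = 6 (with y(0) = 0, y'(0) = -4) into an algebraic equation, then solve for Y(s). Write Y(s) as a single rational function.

Apply the Laplace transform to the equation.
With L{y''} = s^2 Y - s·y(0) - y'(0) and L{y'} = sY - y(0), with y(0) = 0, y'(0) = -4: the LHS transforms to (s^2 + 2*s + 7)Y - (-4).
The right side is L{6} = 6/s.
So (s^2 + 2*s + 7)Y = 6/s + (-4).
Isolate Y and clear denominators.

Y(s) = (-4*s + 6)/(s^3 + 2*s^2 + 7*s)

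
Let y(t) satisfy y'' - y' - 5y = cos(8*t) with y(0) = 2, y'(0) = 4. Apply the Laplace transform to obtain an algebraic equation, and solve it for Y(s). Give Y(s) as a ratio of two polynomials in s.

Transform both sides with L{·}.
With L{y''} = s^2 Y - s·y(0) - y'(0) and L{y'} = sY - y(0), with y(0) = 2, y'(0) = 4: the LHS transforms to (s^2 - s - 5)Y - (2*s + 2).
The right side is L{cos(8*t)} = s/(s^2 + 64).
So (s^2 - s - 5)Y = s/(s^2 + 64) + (2*s + 2).
Isolate Y and clear denominators.

Y(s) = (2*s^3 + 2*s^2 + 129*s + 128)/(s^4 - s^3 + 59*s^2 - 64*s - 320)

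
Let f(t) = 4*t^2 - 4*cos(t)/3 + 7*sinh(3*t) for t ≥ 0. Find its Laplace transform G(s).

By linearity of the Laplace transform, transform each term separately.
(-4/3)·[L{cos(t)} = s/(s^2 + 1)]; (4)·[L{t^2} = 2!/s^3 = 2/s^3]; (7)·[L{sinh(3t)} = 3/(s^2 - 9)].

G(s) = -4*s/(3*(s^2 + 1)) + 21/(s^2 - 9) + 8/s^3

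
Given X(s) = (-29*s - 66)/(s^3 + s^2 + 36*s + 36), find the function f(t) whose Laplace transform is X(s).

f(t) = -5*sin(6*t) + cos(6*t) - exp(-t)

Factor the denominator: s^3 + s^2 + 36*s + 36 = (s + 1)*(s^2 + 36).
Partial fraction decomposition gives [-1/(s + 1)] + [s/(s^2 + 36)] + [-30/(s^2 + 36)].
Invert each term: -1/(s + 1) ↔ -e^(-t); 1·s/(s^2 + 36) ↔ cos(6t); -5·6/(s^2 + 36) ↔ -5sin(6t).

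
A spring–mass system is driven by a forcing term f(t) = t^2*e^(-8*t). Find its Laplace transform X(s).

X(s) = 2/(s + 8)^3

L{e^(-8t)} = 1/(s + 8).
Then apply L{t^2·g(t)} = (-1)^2 d^2/ds^2[G(s)] with G(s) = 1/(s + 8):
differentiating 2 times and applying the sign gives 2/(s + 8)^3.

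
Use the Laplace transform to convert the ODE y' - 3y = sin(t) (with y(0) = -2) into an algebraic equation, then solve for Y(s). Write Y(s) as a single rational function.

Y(s) = (-2*s^2 - 1)/(s^3 - 3*s^2 + s - 3)

Take the Laplace transform of both sides.
The derivative rules (L{y'} = sY - y(0) = sY - (-2)) turn the left side into (s - 3)Y - (-2).
The right side is L{sin(t)} = 1/(s^2 + 1).
So (s - 3)Y = 1/(s^2 + 1) + (-2).
Solve for Y(s) and write it as one ratio of polynomials.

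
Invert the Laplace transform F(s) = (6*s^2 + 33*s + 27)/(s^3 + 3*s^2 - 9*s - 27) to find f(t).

Factor the denominator: s^3 + 3*s^2 - 9*s - 27 = (s - 3)*(s + 3)^2.
Partial fraction decomposition gives [1/(s + 3)] + [3/(s + 3)^2] + [5/(s - 3)].
Invert each term: 1/(s + 3) ↔ e^(-3t); 3/(s + 3)^2 ↔ 3t·e^(-3t); 5/(s - 3) ↔ 5e^(3t).

f(t) = 3*t*exp(-3*t) + 5*exp(3*t) + exp(-3*t)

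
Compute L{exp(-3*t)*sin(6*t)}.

6/((s + 3)^2 + 36)

L{sin(6t)} = 6/(s^2 + 36).
By the first shifting theorem, multiplying by e^(-3t) replaces s with s + 3.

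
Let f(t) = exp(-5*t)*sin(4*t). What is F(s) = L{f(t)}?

F(s) = 4/((s + 5)^2 + 16)

L{sin(4t)} = 4/(s^2 + 16).
By the first shifting theorem, multiplying by e^(-5t) replaces s with s + 5.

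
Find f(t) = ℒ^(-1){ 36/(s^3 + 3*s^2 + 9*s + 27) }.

f(t) = 2*sin(3*t) - 2*cos(3*t) + 2*exp(-3*t)

Factor the denominator: s^3 + 3*s^2 + 9*s + 27 = (s + 3)*(s^2 + 9).
Partial fraction decomposition gives [2/(s + 3)] + [-2*s/(s^2 + 9)] + [6/(s^2 + 9)].
Invert each term: 2/(s + 3) ↔ 2e^(-3t); -2·s/(s^2 + 9) ↔ -2cos(3t); 2·3/(s^2 + 9) ↔ 2sin(3t).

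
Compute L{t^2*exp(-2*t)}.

2/(s + 2)^3

L{e^(-2t)} = 1/(s + 2).
Then apply L{t^2·g(t)} = (-1)^2 d^2/ds^2[G(s)] with G(s) = 1/(s + 2):
differentiating 2 times and applying the sign gives 2/(s + 2)^3.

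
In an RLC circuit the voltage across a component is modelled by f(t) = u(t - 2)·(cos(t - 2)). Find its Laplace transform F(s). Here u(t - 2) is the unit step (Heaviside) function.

F(s) = s*exp(-2*s)/(s^2 + 1)

By the second shifting theorem, L{u(t - c)·g(t - c)} = e^(-cs)·G(s) with c = 2 and G(s) = L{g(t)}.
L{cos(t)} = s/(s^2 + 1).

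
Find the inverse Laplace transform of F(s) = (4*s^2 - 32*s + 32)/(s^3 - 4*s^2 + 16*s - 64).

Factor the denominator: s^3 - 4*s^2 + 16*s - 64 = (s - 4)*(s^2 + 16).
Partial fraction decomposition gives [-1/(s - 4)] + [5*s/(s^2 + 16)] + [-12/(s^2 + 16)].
Invert each term: -1/(s - 4) ↔ -e^(4t); 5·s/(s^2 + 16) ↔ 5cos(4t); -3·4/(s^2 + 16) ↔ -3sin(4t).

-exp(4*t) - 3*sin(4*t) + 5*cos(4*t)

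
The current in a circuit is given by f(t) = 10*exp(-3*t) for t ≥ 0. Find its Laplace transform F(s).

L{10} = 10/s.
By the first shifting theorem, multiplying by e^(-3t) replaces s with s + 3.

F(s) = 10/(s + 3)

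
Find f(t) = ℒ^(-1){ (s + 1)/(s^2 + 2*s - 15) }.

f(t) = exp(-t)*cosh(4*t)

Rewrite the denominator: s^2 + 2*s - 15 = (s + 1)^2 - 16.
The form in (s + 1) signals a first-shifting-theorem factor e^(-t).
Since L{cosh(4t)} = s/(s^2 - 16), the inverse is e^(-t)*cosh(4*t).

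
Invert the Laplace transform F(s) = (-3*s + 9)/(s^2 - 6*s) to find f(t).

f(t) = -3*exp(3*t)*cosh(3*t)

Rewrite the denominator: s^2 - 6*s = (s - 3)^2 - 9.
The form in (s - 3) signals a first-shifting-theorem factor e^(3t).
Since L{cosh(3t)} = s/(s^2 - 9), the inverse is e^(3*t)*cosh(3*t), scaled by -3.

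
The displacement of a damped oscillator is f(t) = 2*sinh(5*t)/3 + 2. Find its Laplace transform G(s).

By linearity of the Laplace transform, transform each term separately.
L{2} = 2/s; (2/3)·[L{sinh(5t)} = 5/(s^2 - 25)].

G(s) = 10/(3*(s^2 - 25)) + 2/s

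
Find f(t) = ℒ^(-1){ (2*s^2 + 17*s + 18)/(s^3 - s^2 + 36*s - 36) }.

f(t) = exp(t) + 3*sin(6*t) + cos(6*t)

Factor the denominator: s^3 - s^2 + 36*s - 36 = (s - 1)*(s^2 + 36).
Partial fraction decomposition gives [1/(s - 1)] + [s/(s^2 + 36)] + [18/(s^2 + 36)].
Invert each term: 1/(s - 1) ↔ e^(t); 1·s/(s^2 + 36) ↔ cos(6t); 3·6/(s^2 + 36) ↔ 3sin(6t).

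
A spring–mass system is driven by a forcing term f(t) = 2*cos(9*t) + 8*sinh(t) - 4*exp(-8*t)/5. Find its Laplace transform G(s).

The transform is linear, so treat each term independently.
(2)·[L{cos(9t)} = s/(s^2 + 81)]; (8)·[L{sinh(t)} = 1/(s^2 - 1)]; (-4/5)·[L{e^(-8t)} = 1/(s + 8)].

G(s) = 2*s/(s^2 + 81) + 8/(s^2 - 1) - 4/(5*(s + 8))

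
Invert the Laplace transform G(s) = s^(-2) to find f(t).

Since L{t} = 1!/s^2 = 1/s^2, the inverse is t.

f(t) = t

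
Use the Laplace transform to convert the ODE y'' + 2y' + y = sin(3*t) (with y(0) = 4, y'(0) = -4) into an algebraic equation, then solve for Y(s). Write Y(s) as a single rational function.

Apply the Laplace transform to the equation.
Using L{y''} = s^2 Y - s·y(0) - y'(0) and L{y'} = sY - y(0), with y(0) = 4, y'(0) = -4, the left side becomes (s^2 + 2*s + 1)Y - (4*s + 4).
The right side is L{sin(3*t)} = 3/(s^2 + 9).
So (s^2 + 2*s + 1)Y = 3/(s^2 + 9) + (4*s + 4).
Divide through and combine into a single rational function.

Y(s) = (4*s^3 + 4*s^2 + 36*s + 39)/(s^4 + 2*s^3 + 10*s^2 + 18*s + 9)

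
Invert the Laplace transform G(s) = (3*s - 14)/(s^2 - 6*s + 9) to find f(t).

f(t) = -5*t*exp(3*t) + 3*exp(3*t)

Factor the denominator: s^2 - 6*s + 9 = (s - 3)^2.
Partial fraction decomposition gives [3/(s - 3)] + [-5/(s - 3)^2].
Invert each term: 3/(s - 3) ↔ 3e^(3t); -5/(s - 3)^2 ↔ -5t·e^(3t).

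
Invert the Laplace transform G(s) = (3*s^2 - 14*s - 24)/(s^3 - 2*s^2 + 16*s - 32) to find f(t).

f(t) = -2*exp(2*t) - sin(4*t) + 5*cos(4*t)

Factor the denominator: s^3 - 2*s^2 + 16*s - 32 = (s - 2)*(s^2 + 16).
Partial fraction decomposition gives [-2/(s - 2)] + [5*s/(s^2 + 16)] + [-4/(s^2 + 16)].
Invert each term: -2/(s - 2) ↔ -2e^(2t); 5·s/(s^2 + 16) ↔ 5cos(4t); -1·4/(s^2 + 16) ↔ -sin(4t).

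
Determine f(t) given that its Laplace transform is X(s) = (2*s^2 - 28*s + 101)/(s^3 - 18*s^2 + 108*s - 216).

f(t) = 5*t^2*exp(6*t)/2 - 4*t*exp(6*t) + 2*exp(6*t)

Factor the denominator: s^3 - 18*s^2 + 108*s - 216 = (s - 6)^3.
Partial fraction decomposition gives [2/(s - 6)] + [-4/(s - 6)^2] + [5/(s - 6)^3].
Invert each term: 2/(s - 6) ↔ 2e^(6t); -4/(s - 6)^2 ↔ -4t·e^(6t); 5/(s - 6)^3 ↔ (5/2)t^2·e^(6t).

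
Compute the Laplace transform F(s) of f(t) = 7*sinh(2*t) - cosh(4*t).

F(s) = -s/(s^2 - 16) + 14/(s^2 - 4)

The transform is linear, so treat each term independently.
(7)·[L{sinh(2t)} = 2/(s^2 - 4)]; (-1)·[L{cosh(4t)} = s/(s^2 - 16)].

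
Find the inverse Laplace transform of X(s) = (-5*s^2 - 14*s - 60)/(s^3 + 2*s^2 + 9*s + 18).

-4*sin(3*t) - cos(3*t) - 4*exp(-2*t)

Factor the denominator: s^3 + 2*s^2 + 9*s + 18 = (s + 2)*(s^2 + 9).
Partial fraction decomposition gives [-4/(s + 2)] + [-s/(s^2 + 9)] + [-12/(s^2 + 9)].
Invert each term: -4/(s + 2) ↔ -4e^(-2t); -1·s/(s^2 + 9) ↔ -cos(3t); -4·3/(s^2 + 9) ↔ -4sin(3t).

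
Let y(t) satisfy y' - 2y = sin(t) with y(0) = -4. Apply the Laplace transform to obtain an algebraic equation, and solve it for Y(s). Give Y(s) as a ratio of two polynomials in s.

Y(s) = (-4*s^2 - 3)/(s^3 - 2*s^2 + s - 2)

Take the Laplace transform of both sides.
Using L{y'} = sY - y(0) = sY - (-4), the left side becomes (s - 2)Y - (-4).
The right side is L{sin(t)} = 1/(s^2 + 1).
So (s - 2)Y = 1/(s^2 + 1) + (-4).
Solve for Y(s) and write it as one ratio of polynomials.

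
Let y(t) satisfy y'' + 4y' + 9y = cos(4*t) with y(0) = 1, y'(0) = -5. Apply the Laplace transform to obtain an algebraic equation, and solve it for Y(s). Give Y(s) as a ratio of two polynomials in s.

Y(s) = (s^3 - s^2 + 17*s - 16)/(s^4 + 4*s^3 + 25*s^2 + 64*s + 144)

Apply the Laplace transform to the equation.
With L{y''} = s^2 Y - s·y(0) - y'(0) and L{y'} = sY - y(0), with y(0) = 1, y'(0) = -5: the LHS transforms to (s^2 + 4*s + 9)Y - (s - 1).
The right side is L{cos(4*t)} = s/(s^2 + 16).
So (s^2 + 4*s + 9)Y = s/(s^2 + 16) + (s - 1).
Solve for Y(s) and write it as one ratio of polynomials.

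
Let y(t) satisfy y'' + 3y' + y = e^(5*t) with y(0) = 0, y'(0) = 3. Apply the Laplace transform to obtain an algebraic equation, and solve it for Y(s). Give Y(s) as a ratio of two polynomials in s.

Y(s) = (3*s - 14)/(s^3 - 2*s^2 - 14*s - 5)

Laplace-transform each side.
With L{y''} = s^2 Y - s·y(0) - y'(0) and L{y'} = sY - y(0), with y(0) = 0, y'(0) = 3: the LHS transforms to (s^2 + 3*s + 1)Y - (3).
The right side is L{e^(5*t)} = 1/(s - 5).
So (s^2 + 3*s + 1)Y = 1/(s - 5) + (3).
Solve for Y(s) and write it as one ratio of polynomials.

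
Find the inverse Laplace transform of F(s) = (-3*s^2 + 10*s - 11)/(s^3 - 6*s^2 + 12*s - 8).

-3*t^2*exp(2*t)/2 - 2*t*exp(2*t) - 3*exp(2*t)

Factor the denominator: s^3 - 6*s^2 + 12*s - 8 = (s - 2)^3.
Partial fraction decomposition gives [-3/(s - 2)] + [-2/(s - 2)^2] + [-3/(s - 2)^3].
Invert each term: -3/(s - 2) ↔ -3e^(2t); -2/(s - 2)^2 ↔ -2t·e^(2t); -3/(s - 2)^3 ↔ (-3/2)t^2·e^(2t).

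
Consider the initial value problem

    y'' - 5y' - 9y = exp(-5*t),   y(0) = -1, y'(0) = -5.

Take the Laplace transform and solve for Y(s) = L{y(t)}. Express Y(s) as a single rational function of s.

Y(s) = (-s^2 - 5*s + 1)/(s^3 - 34*s - 45)

Apply the Laplace transform to the equation.
Using L{y''} = s^2 Y - s·y(0) - y'(0) and L{y'} = sY - y(0), with y(0) = -1, y'(0) = -5, the left side becomes (s^2 - 5*s - 9)Y - (-s).
The right side is L{exp(-5*t)} = 1/(s + 5).
So (s^2 - 5*s - 9)Y = 1/(s + 5) + (-s).
Solve for Y(s) and write it as one ratio of polynomials.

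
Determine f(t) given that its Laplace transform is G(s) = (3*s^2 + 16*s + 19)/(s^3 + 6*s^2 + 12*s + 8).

Factor the denominator: s^3 + 6*s^2 + 12*s + 8 = (s + 2)^3.
Partial fraction decomposition gives [3/(s + 2)] + [4/(s + 2)^2] + [-1/(s + 2)^3].
Invert each term: 3/(s + 2) ↔ 3e^(-2t); 4/(s + 2)^2 ↔ 4t·e^(-2t); -1/(s + 2)^3 ↔ (-1/2)t^2·e^(-2t).

f(t) = -t^2*exp(-2*t)/2 + 4*t*exp(-2*t) + 3*exp(-2*t)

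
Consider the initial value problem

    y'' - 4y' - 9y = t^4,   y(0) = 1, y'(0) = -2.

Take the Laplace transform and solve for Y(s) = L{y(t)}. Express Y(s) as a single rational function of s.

Apply the Laplace transform to the equation.
Using L{y''} = s^2 Y - s·y(0) - y'(0) and L{y'} = sY - y(0), with y(0) = 1, y'(0) = -2, the left side becomes (s^2 - 4*s - 9)Y - (s - 6).
The right side is L{t^4} = 24/s^5.
So (s^2 - 4*s - 9)Y = 24/s^5 + (s - 6).
Isolate Y and clear denominators.

Y(s) = (s^6 - 6*s^5 + 24)/(s^7 - 4*s^6 - 9*s^5)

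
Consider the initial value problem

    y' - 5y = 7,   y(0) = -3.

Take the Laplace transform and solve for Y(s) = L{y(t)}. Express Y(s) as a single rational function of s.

Y(s) = (-3*s + 7)/(s^2 - 5*s)

Transform both sides with L{·}.
With L{y'} = sY - y(0) = sY - (-3): the LHS transforms to (s - 5)Y - (-3).
The right side is L{7} = 7/s.
So (s - 5)Y = 7/s + (-3).
Isolate Y and clear denominators.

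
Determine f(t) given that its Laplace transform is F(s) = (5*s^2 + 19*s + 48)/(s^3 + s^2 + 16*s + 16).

Factor the denominator: s^3 + s^2 + 16*s + 16 = (s + 1)*(s^2 + 16).
Partial fraction decomposition gives [2/(s + 1)] + [3*s/(s^2 + 16)] + [16/(s^2 + 16)].
Invert each term: 2/(s + 1) ↔ 2e^(-t); 3·s/(s^2 + 16) ↔ 3cos(4t); 4·4/(s^2 + 16) ↔ 4sin(4t).

f(t) = 4*sin(4*t) + 3*cos(4*t) + 2*exp(-t)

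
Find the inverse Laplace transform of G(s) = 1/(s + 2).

exp(-2*t)

Since L{e^(-2t)} = 1/(s + 2), the inverse is exp(-2*t).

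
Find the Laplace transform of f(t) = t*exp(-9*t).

L{e^(-9t)} = 1/(s + 9).
Then apply L{t·g(t)} = -d/ds[H(s)] with H(s) = 1/(s + 9):
differentiating 1 time and applying the sign gives (s + 9)^(-2).

(s + 9)^(-2)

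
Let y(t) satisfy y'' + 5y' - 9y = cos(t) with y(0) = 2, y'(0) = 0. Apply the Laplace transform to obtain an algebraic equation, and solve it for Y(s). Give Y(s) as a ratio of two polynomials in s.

Y(s) = (2*s^3 + 10*s^2 + 3*s + 10)/(s^4 + 5*s^3 - 8*s^2 + 5*s - 9)

Laplace-transform each side.
Using L{y''} = s^2 Y - s·y(0) - y'(0) and L{y'} = sY - y(0), with y(0) = 2, y'(0) = 0, the left side becomes (s^2 + 5*s - 9)Y - (2*s + 10).
The right side is L{cos(t)} = s/(s^2 + 1).
So (s^2 + 5*s - 9)Y = s/(s^2 + 1) + (2*s + 10).
Divide through and combine into a single rational function.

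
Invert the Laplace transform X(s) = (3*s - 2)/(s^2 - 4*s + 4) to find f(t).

f(t) = 4*t*exp(2*t) + 3*exp(2*t)

Factor the denominator: s^2 - 4*s + 4 = (s - 2)^2.
Partial fraction decomposition gives [3/(s - 2)] + [4/(s - 2)^2].
Invert each term: 3/(s - 2) ↔ 3e^(2t); 4/(s - 2)^2 ↔ 4t·e^(2t).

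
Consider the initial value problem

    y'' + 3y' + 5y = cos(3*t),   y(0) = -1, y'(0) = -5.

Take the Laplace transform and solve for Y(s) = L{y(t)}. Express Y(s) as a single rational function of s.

Take the Laplace transform of both sides.
With L{y''} = s^2 Y - s·y(0) - y'(0) and L{y'} = sY - y(0), with y(0) = -1, y'(0) = -5: the LHS transforms to (s^2 + 3*s + 5)Y - (-s - 8).
The right side is L{cos(3*t)} = s/(s^2 + 9).
So (s^2 + 3*s + 5)Y = s/(s^2 + 9) + (-s - 8).
Isolate Y and clear denominators.

Y(s) = (-s^3 - 8*s^2 - 8*s - 72)/(s^4 + 3*s^3 + 14*s^2 + 27*s + 45)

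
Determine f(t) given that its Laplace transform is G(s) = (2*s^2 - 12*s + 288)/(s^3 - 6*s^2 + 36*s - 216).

f(t) = 4*exp(6*t) - 4*sin(6*t) - 2*cos(6*t)

Factor the denominator: s^3 - 6*s^2 + 36*s - 216 = (s - 6)*(s^2 + 36).
Partial fraction decomposition gives [4/(s - 6)] + [-2*s/(s^2 + 36)] + [-24/(s^2 + 36)].
Invert each term: 4/(s - 6) ↔ 4e^(6t); -2·s/(s^2 + 36) ↔ -2cos(6t); -4·6/(s^2 + 36) ↔ -4sin(6t).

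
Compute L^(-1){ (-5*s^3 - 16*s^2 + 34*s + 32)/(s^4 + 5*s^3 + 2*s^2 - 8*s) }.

Factor the denominator: s^4 + 5*s^3 + 2*s^2 - 8*s = s*(s - 1)*(s + 2)*(s + 4).
Partial fraction decomposition gives [-5/(s + 2)] + [3/(s - 1)] + [-4/s] + [1/(s + 4)].
Invert each term: -5/(s + 2) ↔ -5e^(-2t); 3/(s - 1) ↔ 3e^(t); -4/(s - 0) ↔ -4e^(0t); 1/(s + 4) ↔ e^(-4t).

3*exp(t) - 4 - 5*exp(-2*t) + exp(-4*t)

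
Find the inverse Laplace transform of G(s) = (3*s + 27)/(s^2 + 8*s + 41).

Complete the square in the denominator: s^2 + 8*s + 41 = (s + 4)^2 + 5^2.
Split the numerator to match: 3*s + 27 = 3·(s + 4) + 3·5.
Invert each term: 3·(s + 4)/((s + 4)^2 + 25) ↔ 3e^(-4t)cos(5t); 3·5/((s + 4)^2 + 25) ↔ 3e^(-4t)sin(5t).

3*exp(-4*t)*sin(5*t) + 3*exp(-4*t)*cos(5*t)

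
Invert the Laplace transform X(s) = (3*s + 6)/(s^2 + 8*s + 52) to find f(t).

Complete the square in the denominator: s^2 + 8*s + 52 = (s + 4)^2 + 6^2.
Split the numerator to match: 3*s + 6 = 3·(s + 4) - 1·6.
Invert each term: 3·(s + 4)/((s + 4)^2 + 36) ↔ 3e^(-4t)cos(6t); -1·6/((s + 4)^2 + 36) ↔ -e^(-4t)sin(6t).

f(t) = -exp(-4*t)*sin(6*t) + 3*exp(-4*t)*cos(6*t)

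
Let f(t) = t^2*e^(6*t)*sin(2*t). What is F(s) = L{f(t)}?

L{sin(2t)} = 2/(s^2 + 4).
Multiplying by e^(6t) shifts s → s - 6, so L{e^(6*t)*sin(2*t)} = 2/((s - 6)^2 + 4).
Then apply L{t^2·g(t)} = (-1)^2 d^2/ds^2[G(s)] with G(s) = 2/((s - 6)^2 + 4):
differentiating 2 times and applying the sign gives 4*(3*s^2 - 36*s + 104)/(s^2 - 12*s + 40)^3.

F(s) = 4*(3*s^2 - 36*s + 104)/(s^2 - 12*s + 40)^3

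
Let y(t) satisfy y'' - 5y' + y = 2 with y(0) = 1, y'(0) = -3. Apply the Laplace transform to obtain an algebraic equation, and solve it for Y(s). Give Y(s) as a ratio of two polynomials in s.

Y(s) = (s^2 - 8*s + 2)/(s^3 - 5*s^2 + s)

Transform both sides with L{·}.
With L{y''} = s^2 Y - s·y(0) - y'(0) and L{y'} = sY - y(0), with y(0) = 1, y'(0) = -3: the LHS transforms to (s^2 - 5*s + 1)Y - (s - 8).
The right side is L{2} = 2/s.
So (s^2 - 5*s + 1)Y = 2/s + (s - 8).
Isolate Y and clear denominators.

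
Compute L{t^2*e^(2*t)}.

2/(s - 2)^3

L{e^(2t)} = 1/(s - 2).
Then apply L{t^2·g(t)} = (-1)^2 d^2/ds^2[G(s)] with G(s) = 1/(s - 2):
differentiating 2 times and applying the sign gives 2/(s - 2)^3.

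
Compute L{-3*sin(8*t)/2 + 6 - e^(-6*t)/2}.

-12/(s^2 + 64) - 1/(2*(s + 6)) + 6/s

Apply the Laplace transform termwise.
L{6} = 6/s; (-1/2)·[L{e^(-6t)} = 1/(s + 6)]; (-3/2)·[L{sin(8t)} = 8/(s^2 + 64)].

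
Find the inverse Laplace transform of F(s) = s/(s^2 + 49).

cos(7*t)

Since L{cos(7t)} = s/(s^2 + 49), the inverse is cos(7*t).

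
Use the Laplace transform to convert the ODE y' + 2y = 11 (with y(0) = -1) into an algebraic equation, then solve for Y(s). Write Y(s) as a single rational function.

Y(s) = (-s + 11)/(s^2 + 2*s)

Laplace-transform each side.
Using L{y'} = sY - y(0) = sY - (-1), the left side becomes (s + 2)Y - (-1).
The right side is L{11} = 11/s.
So (s + 2)Y = 11/s + (-1).
Isolate Y and clear denominators.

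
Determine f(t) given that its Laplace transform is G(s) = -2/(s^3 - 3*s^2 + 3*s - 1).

f(t) = -t^2*exp(t)

Rewrite the denominator: s^3 - 3*s^2 + 3*s - 1 = (s - 1)^3.
The form in (s - 1) signals a first-shifting-theorem factor e^(t).
Since L{t^2} = 2!/s^3 = 2/s^3, the inverse is t^2*e^(t), scaled by -1.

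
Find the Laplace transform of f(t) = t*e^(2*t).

(s - 2)^(-2)

L{e^(2t)} = 1/(s - 2).
Then apply L{t·g(t)} = -d/ds[G(s)] with G(s) = 1/(s - 2):
differentiating 1 time and applying the sign gives (s - 2)^(-2).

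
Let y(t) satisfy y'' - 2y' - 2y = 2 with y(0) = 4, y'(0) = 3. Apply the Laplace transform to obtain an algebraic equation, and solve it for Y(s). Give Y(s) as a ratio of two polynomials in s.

Take the Laplace transform of both sides.
With L{y''} = s^2 Y - s·y(0) - y'(0) and L{y'} = sY - y(0), with y(0) = 4, y'(0) = 3: the LHS transforms to (s^2 - 2*s - 2)Y - (4*s - 5).
The right side is L{2} = 2/s.
So (s^2 - 2*s - 2)Y = 2/s + (4*s - 5).
Divide through and combine into a single rational function.

Y(s) = (4*s^2 - 5*s + 2)/(s^3 - 2*s^2 - 2*s)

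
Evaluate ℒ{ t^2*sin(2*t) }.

4*(3*s^2 - 4)/(s^2 + 4)^3

L{sin(2t)} = 2/(s^2 + 4).
Then apply L{t^2·g(t)} = (-1)^2 d^2/ds^2[G(s)] with G(s) = 2/(s^2 + 4):
differentiating 2 times and applying the sign gives 4*(3*s^2 - 4)/(s^2 + 4)^3.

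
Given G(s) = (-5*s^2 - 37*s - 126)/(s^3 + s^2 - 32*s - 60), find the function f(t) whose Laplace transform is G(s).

f(t) = -6*exp(6*t) + 3*exp(-2*t) - 2*exp(-5*t)

Factor the denominator: s^3 + s^2 - 32*s - 60 = (s - 6)*(s + 2)*(s + 5).
Partial fraction decomposition gives [-2/(s + 5)] + [-6/(s - 6)] + [3/(s + 2)].
Invert each term: -2/(s + 5) ↔ -2e^(-5t); -6/(s - 6) ↔ -6e^(6t); 3/(s + 2) ↔ 3e^(-2t).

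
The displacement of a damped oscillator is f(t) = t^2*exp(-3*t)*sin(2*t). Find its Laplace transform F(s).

F(s) = 4*(3*s^2 + 18*s + 23)/(s^2 + 6*s + 13)^3

L{sin(2t)} = 2/(s^2 + 4).
Multiplying by e^(-3t) shifts s → s + 3, so L{exp(-3*t)*sin(2*t)} = 2/((s + 3)^2 + 4).
Then apply L{t^2·g(t)} = (-1)^2 d^2/ds^2[G(s)] with G(s) = 2/((s + 3)^2 + 4):
differentiating 2 times and applying the sign gives 4*(3*s^2 + 18*s + 23)/(s^2 + 6*s + 13)^3.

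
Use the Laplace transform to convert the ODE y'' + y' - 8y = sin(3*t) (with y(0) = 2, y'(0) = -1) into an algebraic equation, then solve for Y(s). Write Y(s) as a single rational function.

Y(s) = (2*s^3 + s^2 + 18*s + 12)/(s^4 + s^3 + s^2 + 9*s - 72)

Take the Laplace transform of both sides.
Using L{y''} = s^2 Y - s·y(0) - y'(0) and L{y'} = sY - y(0), with y(0) = 2, y'(0) = -1, the left side becomes (s^2 + s - 8)Y - (2*s + 1).
The right side is L{sin(3*t)} = 3/(s^2 + 9).
So (s^2 + s - 8)Y = 3/(s^2 + 9) + (2*s + 1).
Divide through and combine into a single rational function.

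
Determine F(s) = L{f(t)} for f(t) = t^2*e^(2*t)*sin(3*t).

F(s) = 18*(s^2 - 4*s + 1)/(s^2 - 4*s + 13)^3

L{sin(3t)} = 3/(s^2 + 9).
Multiplying by e^(2t) shifts s → s - 2, so L{e^(2*t)*sin(3*t)} = 3/((s - 2)^2 + 9).
Then apply L{t^2·g(t)} = (-1)^2 d^2/ds^2[G(s)] with G(s) = 3/((s - 2)^2 + 9):
differentiating 2 times and applying the sign gives 18*(s^2 - 4*s + 1)/(s^2 - 4*s + 13)^3.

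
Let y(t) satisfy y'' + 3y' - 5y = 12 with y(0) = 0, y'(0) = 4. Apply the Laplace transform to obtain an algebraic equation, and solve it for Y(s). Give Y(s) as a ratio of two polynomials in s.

Laplace-transform each side.
Using L{y''} = s^2 Y - s·y(0) - y'(0) and L{y'} = sY - y(0), with y(0) = 0, y'(0) = 4, the left side becomes (s^2 + 3*s - 5)Y - (4).
The right side is L{12} = 12/s.
So (s^2 + 3*s - 5)Y = 12/s + (4).
Solve for Y(s) and write it as one ratio of polynomials.

Y(s) = (4*s + 12)/(s^3 + 3*s^2 - 5*s)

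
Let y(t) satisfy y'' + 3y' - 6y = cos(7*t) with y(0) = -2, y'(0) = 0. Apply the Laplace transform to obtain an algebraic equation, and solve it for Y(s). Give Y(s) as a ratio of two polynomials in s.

Apply the Laplace transform to the equation.
With L{y''} = s^2 Y - s·y(0) - y'(0) and L{y'} = sY - y(0), with y(0) = -2, y'(0) = 0: the LHS transforms to (s^2 + 3*s - 6)Y - (-2*s - 6).
The right side is L{cos(7*t)} = s/(s^2 + 49).
So (s^2 + 3*s - 6)Y = s/(s^2 + 49) + (-2*s - 6).
Isolate Y and clear denominators.

Y(s) = (-2*s^3 - 6*s^2 - 97*s - 294)/(s^4 + 3*s^3 + 43*s^2 + 147*s - 294)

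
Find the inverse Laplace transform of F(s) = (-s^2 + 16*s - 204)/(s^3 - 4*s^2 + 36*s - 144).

Factor the denominator: s^3 - 4*s^2 + 36*s - 144 = (s - 4)*(s^2 + 36).
Partial fraction decomposition gives [-3/(s - 4)] + [2*s/(s^2 + 36)] + [24/(s^2 + 36)].
Invert each term: -3/(s - 4) ↔ -3e^(4t); 2·s/(s^2 + 36) ↔ 2cos(6t); 4·6/(s^2 + 36) ↔ 4sin(6t).

-3*exp(4*t) + 4*sin(6*t) + 2*cos(6*t)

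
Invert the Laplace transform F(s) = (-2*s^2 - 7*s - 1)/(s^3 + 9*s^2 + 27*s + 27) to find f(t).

f(t) = t^2*exp(-3*t) + 5*t*exp(-3*t) - 2*exp(-3*t)

Factor the denominator: s^3 + 9*s^2 + 27*s + 27 = (s + 3)^3.
Partial fraction decomposition gives [-2/(s + 3)] + [5/(s + 3)^2] + [2/(s + 3)^3].
Invert each term: -2/(s + 3) ↔ -2e^(-3t); 5/(s + 3)^2 ↔ 5t·e^(-3t); 2/(s + 3)^3 ↔ (1)t^2·e^(-3t).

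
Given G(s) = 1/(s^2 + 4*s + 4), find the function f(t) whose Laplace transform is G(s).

Rewrite the denominator: s^2 + 4*s + 4 = (s + 2)^2.
The form in (s + 2) signals a first-shifting-theorem factor e^(-2t).
Since L{t} = 1!/s^2 = 1/s^2, the inverse is t*exp(-2*t).

f(t) = t*exp(-2*t)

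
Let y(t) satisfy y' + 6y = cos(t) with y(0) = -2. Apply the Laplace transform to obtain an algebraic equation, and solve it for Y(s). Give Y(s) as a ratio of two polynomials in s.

Y(s) = (-2*s^2 + s - 2)/(s^3 + 6*s^2 + s + 6)

Apply the Laplace transform to the equation.
With L{y'} = sY - y(0) = sY - (-2): the LHS transforms to (s + 6)Y - (-2).
The right side is L{cos(t)} = s/(s^2 + 1).
So (s + 6)Y = s/(s^2 + 1) + (-2).
Solve for Y(s) and write it as one ratio of polynomials.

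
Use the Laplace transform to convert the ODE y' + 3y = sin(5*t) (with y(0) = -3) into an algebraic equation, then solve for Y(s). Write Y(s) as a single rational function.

Apply the Laplace transform to the equation.
Using L{y'} = sY - y(0) = sY - (-3), the left side becomes (s + 3)Y - (-3).
The right side is L{sin(5*t)} = 5/(s^2 + 25).
So (s + 3)Y = 5/(s^2 + 25) + (-3).
Divide through and combine into a single rational function.

Y(s) = (-3*s^2 - 70)/(s^3 + 3*s^2 + 25*s + 75)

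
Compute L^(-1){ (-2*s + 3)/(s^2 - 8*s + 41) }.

Complete the square in the denominator: s^2 - 8*s + 41 = (s - 4)^2 + 5^2.
Split the numerator to match: -2*s + 3 = -2·(s - 4) - 1·5.
Invert each term: -2·(s - 4)/((s - 4)^2 + 25) ↔ -2e^(4t)cos(5t); -1·5/((s - 4)^2 + 25) ↔ -e^(4t)sin(5t).

-exp(4*t)*sin(5*t) - 2*exp(4*t)*cos(5*t)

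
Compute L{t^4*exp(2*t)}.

L{t^4} = 4!/s^5 = 24/s^5.
By the first shifting theorem, multiplying by e^(2t) replaces s with s - 2.

24/(s - 2)^5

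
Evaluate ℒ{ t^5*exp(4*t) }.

120/(s - 4)^6

L{t^5} = 5!/s^6 = 120/s^6.
By the first shifting theorem, multiplying by e^(4t) replaces s with s - 4.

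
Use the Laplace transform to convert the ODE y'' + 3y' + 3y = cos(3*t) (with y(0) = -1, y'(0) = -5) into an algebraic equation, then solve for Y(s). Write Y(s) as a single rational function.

Transform both sides with L{·}.
With L{y''} = s^2 Y - s·y(0) - y'(0) and L{y'} = sY - y(0), with y(0) = -1, y'(0) = -5: the LHS transforms to (s^2 + 3*s + 3)Y - (-s - 8).
The right side is L{cos(3*t)} = s/(s^2 + 9).
So (s^2 + 3*s + 3)Y = s/(s^2 + 9) + (-s - 8).
Isolate Y and clear denominators.

Y(s) = (-s^3 - 8*s^2 - 8*s - 72)/(s^4 + 3*s^3 + 12*s^2 + 27*s + 27)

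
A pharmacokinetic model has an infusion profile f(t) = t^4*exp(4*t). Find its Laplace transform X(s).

X(s) = 24/(s - 4)^5

L{t^4} = 4!/s^5 = 24/s^5.
By the first shifting theorem, multiplying by e^(4t) replaces s with s - 4.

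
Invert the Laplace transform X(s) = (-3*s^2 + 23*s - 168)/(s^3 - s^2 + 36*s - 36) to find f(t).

f(t) = -4*exp(t) + 4*sin(6*t) + cos(6*t)

Factor the denominator: s^3 - s^2 + 36*s - 36 = (s - 1)*(s^2 + 36).
Partial fraction decomposition gives [-4/(s - 1)] + [s/(s^2 + 36)] + [24/(s^2 + 36)].
Invert each term: -4/(s - 1) ↔ -4e^(t); 1·s/(s^2 + 36) ↔ cos(6t); 4·6/(s^2 + 36) ↔ 4sin(6t).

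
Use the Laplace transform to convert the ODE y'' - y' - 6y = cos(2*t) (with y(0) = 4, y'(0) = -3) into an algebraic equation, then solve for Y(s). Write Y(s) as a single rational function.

Laplace-transform each side.
Using L{y''} = s^2 Y - s·y(0) - y'(0) and L{y'} = sY - y(0), with y(0) = 4, y'(0) = -3, the left side becomes (s^2 - s - 6)Y - (4*s - 7).
The right side is L{cos(2*t)} = s/(s^2 + 4).
So (s^2 - s - 6)Y = s/(s^2 + 4) + (4*s - 7).
Solve for Y(s) and write it as one ratio of polynomials.

Y(s) = (4*s^3 - 7*s^2 + 17*s - 28)/(s^4 - s^3 - 2*s^2 - 4*s - 24)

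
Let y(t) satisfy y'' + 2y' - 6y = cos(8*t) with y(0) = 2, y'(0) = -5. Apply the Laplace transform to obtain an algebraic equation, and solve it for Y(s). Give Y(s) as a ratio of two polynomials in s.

Y(s) = (2*s^3 - s^2 + 129*s - 64)/(s^4 + 2*s^3 + 58*s^2 + 128*s - 384)

Transform both sides with L{·}.
With L{y''} = s^2 Y - s·y(0) - y'(0) and L{y'} = sY - y(0), with y(0) = 2, y'(0) = -5: the LHS transforms to (s^2 + 2*s - 6)Y - (2*s - 1).
The right side is L{cos(8*t)} = s/(s^2 + 64).
So (s^2 + 2*s - 6)Y = s/(s^2 + 64) + (2*s - 1).
Solve for Y(s) and write it as one ratio of polynomials.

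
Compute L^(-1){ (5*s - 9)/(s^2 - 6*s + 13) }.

Complete the square in the denominator: s^2 - 6*s + 13 = (s - 3)^2 + 2^2.
Split the numerator to match: 5*s - 9 = 5·(s - 3) + 3·2.
Invert each term: 5·(s - 3)/((s - 3)^2 + 4) ↔ 5e^(3t)cos(2t); 3·2/((s - 3)^2 + 4) ↔ 3e^(3t)sin(2t).

3*exp(3*t)*sin(2*t) + 5*exp(3*t)*cos(2*t)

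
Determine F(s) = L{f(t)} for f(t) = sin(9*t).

L{sin(9t)} = 9/(s^2 + 81).

F(s) = 9/(s^2 + 81)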